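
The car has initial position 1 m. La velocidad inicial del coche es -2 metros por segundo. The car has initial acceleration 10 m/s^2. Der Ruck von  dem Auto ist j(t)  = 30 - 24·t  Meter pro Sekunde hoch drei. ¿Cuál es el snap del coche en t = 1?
Debemos derivar nuestra ecuación de la sacudida j(t) = 30 - 24·t 1 vez. Derivando la sacudida, obtenemos el snap: s(t) = -24. Usando s(t) = -24 y sustituyendo t = 1, encontramos s = -24.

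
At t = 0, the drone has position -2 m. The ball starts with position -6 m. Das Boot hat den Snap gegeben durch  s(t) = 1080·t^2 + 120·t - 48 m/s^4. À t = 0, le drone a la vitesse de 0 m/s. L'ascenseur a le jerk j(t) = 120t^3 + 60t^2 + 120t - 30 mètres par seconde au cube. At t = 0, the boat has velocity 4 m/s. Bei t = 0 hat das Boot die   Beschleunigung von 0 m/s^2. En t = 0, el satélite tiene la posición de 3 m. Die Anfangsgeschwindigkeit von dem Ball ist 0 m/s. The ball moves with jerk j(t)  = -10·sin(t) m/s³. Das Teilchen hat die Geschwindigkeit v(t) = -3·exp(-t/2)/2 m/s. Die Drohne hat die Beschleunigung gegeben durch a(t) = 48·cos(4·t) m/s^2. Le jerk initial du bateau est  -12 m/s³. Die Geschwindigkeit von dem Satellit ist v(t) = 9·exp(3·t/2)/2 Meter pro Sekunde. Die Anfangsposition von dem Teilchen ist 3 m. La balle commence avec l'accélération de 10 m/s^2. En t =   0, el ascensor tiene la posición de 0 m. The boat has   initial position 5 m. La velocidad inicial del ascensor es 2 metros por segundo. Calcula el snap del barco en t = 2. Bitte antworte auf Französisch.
Nous avons le snap s(t) = 1080·t^2 + 120·t - 48. En substituant t = 2: s(2) = 4512.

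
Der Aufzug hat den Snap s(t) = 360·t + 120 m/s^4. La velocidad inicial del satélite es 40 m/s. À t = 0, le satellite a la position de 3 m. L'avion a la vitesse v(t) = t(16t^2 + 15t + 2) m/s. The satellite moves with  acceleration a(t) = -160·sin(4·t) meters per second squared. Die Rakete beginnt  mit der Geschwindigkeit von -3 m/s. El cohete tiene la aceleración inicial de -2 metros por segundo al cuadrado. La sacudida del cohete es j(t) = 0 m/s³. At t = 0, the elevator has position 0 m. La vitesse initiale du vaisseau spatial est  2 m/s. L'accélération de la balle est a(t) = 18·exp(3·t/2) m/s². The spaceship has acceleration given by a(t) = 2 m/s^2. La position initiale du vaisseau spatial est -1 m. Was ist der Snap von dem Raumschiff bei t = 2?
Ausgehend von der Beschleunigung a(t) = 2, nehmen wir 2 Ableitungen. Mit d/dt von a(t) finden wir j(t) = 0. Durch Ableiten von dem Ruck erhalten wir den Snap: s(t) = 0. Wir haben den Snap s(t) = 0. Durch Einsetzen von t = 2: s(2) = 0.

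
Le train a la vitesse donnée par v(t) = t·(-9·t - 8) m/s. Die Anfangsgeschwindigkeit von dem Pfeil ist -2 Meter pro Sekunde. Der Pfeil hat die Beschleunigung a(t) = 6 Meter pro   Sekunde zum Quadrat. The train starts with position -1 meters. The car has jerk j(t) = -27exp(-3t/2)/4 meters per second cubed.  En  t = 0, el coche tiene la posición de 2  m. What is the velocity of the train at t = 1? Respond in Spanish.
Tenemos la velocidad v(t) = t·(-9·t - 8). Sustituyendo t = 1: v(1) = -17.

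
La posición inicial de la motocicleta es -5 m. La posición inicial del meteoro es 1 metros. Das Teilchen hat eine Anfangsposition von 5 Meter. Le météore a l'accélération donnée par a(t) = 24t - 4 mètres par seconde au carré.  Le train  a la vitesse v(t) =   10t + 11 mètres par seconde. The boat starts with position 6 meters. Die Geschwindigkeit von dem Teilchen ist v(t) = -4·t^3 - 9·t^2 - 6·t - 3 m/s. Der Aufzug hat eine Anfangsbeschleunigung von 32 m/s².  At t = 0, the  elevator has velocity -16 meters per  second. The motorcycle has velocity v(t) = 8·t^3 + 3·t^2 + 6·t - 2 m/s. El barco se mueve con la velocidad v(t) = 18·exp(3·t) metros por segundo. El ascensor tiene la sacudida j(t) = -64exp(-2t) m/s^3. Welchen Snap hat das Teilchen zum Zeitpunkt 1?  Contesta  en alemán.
Wir müssen unsere Gleichung für die Geschwindigkeit v(t) = -4·t^3 - 9·t^2 - 6·t - 3 3-mal ableiten. Die Ableitung von der Geschwindigkeit ergibt die Beschleunigung: a(t) = -12·t^2 - 18·t - 6. Mit d/dt von a(t) finden wir j(t) = -24·t - 18. Durch Ableiten von dem Ruck erhalten wir den Snap: s(t) = -24. Aus der Gleichung für den Snap s(t) = -24, setzen wir t = 1 ein und erhalten s = -24.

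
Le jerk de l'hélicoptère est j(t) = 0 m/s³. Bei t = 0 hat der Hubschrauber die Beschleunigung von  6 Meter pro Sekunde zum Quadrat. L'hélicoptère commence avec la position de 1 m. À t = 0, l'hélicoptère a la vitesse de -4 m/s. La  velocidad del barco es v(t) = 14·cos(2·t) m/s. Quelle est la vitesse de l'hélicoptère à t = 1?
Pour résoudre ceci, nous devons prendre 2 intégrales de notre équation du jerk j(t) = 0. En intégrant le jerk et en utilisant la condition initiale a(0) = 6, nous obtenons a(t) = 6. En prenant ∫a(t)dt et en appliquant v(0) = -4, nous trouvons v(t) = 6·t - 4. En utilisant v(t) = 6·t - 4 et en substituant t = 1, nous trouvons v = 2.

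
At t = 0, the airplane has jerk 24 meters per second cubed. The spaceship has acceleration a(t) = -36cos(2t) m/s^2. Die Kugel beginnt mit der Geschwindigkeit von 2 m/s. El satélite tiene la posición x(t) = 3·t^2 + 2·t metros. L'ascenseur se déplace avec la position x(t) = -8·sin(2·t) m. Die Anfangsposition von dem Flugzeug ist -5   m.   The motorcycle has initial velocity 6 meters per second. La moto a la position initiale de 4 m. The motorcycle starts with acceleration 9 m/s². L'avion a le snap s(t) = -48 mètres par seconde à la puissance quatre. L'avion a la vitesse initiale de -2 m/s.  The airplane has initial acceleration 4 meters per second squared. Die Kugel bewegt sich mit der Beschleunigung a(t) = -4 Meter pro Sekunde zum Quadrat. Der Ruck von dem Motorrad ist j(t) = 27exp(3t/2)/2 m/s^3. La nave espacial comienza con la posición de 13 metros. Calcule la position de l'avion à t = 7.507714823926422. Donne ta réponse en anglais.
To find the answer, we compute 4 antiderivatives of s(t) = -48. Integrating snap and using the initial condition j(0) = 24, we get j(t) = 24 - 48·t. Finding the antiderivative of j(t) and using a(0) = 4: a(t) = -24·t^2 + 24·t + 4. Taking ∫a(t)dt and applying v(0) = -2, we find v(t) = -8·t^3 + 12·t^2 + 4·t - 2. The antiderivative of velocity is position. Using x(0) = -5, we get x(t) = -2·t^4 + 4·t^3 + 2·t^2 - 2·t - 5. From the given position equation x(t) = -2·t^4 + 4·t^3 + 2·t^2 - 2·t - 5, we substitute t = 7.507714823926422 to get x = -4568.77373454256.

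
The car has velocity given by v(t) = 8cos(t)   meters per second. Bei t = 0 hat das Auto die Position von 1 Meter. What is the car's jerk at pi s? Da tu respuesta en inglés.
To solve this, we need to take 2 derivatives of our velocity equation v(t) = 8·cos(t). Differentiating velocity, we get acceleration: a(t) = -8·sin(t). Taking d/dt of a(t), we find j(t) = -8·cos(t). From the given jerk equation j(t) = -8·cos(t), we substitute t = pi to get j = 8.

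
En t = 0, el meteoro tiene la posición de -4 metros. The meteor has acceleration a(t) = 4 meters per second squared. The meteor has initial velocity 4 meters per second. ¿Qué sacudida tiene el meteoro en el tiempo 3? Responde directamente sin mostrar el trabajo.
La sacudida en t = 3 es j = 0.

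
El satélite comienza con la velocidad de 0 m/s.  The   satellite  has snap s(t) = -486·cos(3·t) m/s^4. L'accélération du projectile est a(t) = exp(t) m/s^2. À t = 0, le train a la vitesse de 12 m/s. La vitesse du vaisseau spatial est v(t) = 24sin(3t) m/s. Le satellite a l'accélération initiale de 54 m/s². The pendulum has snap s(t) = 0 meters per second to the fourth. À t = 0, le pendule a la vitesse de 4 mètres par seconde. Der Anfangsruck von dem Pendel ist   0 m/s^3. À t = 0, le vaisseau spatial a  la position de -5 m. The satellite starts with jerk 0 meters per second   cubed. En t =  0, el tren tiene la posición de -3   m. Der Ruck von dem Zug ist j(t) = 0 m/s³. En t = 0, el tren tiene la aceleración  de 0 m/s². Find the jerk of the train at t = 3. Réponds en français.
De l'équation du jerk j(t) = 0, nous substituons t = 3 pour obtenir j = 0.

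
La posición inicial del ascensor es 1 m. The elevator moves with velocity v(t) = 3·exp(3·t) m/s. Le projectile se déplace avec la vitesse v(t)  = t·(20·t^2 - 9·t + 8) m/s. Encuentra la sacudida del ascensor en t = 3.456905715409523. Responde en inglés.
Starting from velocity v(t) = 3·exp(3·t), we take 2 derivatives. The derivative of velocity gives acceleration: a(t) = 9·exp(3·t). The derivative of acceleration gives jerk: j(t) = 27·exp(3·t). We have jerk j(t) = 27·exp(3·t). Substituting t = 3.456905715409523: j(3.456905715409523) = 861606.554568167.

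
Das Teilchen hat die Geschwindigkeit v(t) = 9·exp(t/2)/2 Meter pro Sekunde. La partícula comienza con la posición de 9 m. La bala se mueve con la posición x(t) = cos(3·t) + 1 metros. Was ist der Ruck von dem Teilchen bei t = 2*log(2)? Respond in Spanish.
Para resolver esto, necesitamos tomar 2 derivadas de nuestra ecuación de la velocidad v(t) = 9·exp(t/2)/2. La derivada de la velocidad da la aceleración: a(t) = 9·exp(t/2)/4. La derivada de la aceleración da la sacudida: j(t) = 9·exp(t/2)/8. Usando j(t) = 9·exp(t/2)/8 y sustituyendo t = 2*log(2), encontramos j = 9/4.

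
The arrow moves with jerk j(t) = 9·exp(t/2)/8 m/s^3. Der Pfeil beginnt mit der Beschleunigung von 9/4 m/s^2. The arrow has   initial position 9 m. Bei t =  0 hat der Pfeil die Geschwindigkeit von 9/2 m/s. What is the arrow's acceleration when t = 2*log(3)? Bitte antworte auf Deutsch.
Um dies zu lösen, müssen wir 1 Integral unserer Gleichung für den Ruck j(t) = 9·exp(t/2)/8 finden. Die Stammfunktion von dem Ruck, mit a(0) = 9/4, ergibt die Beschleunigung: a(t) = 9·exp(t/2)/4. Mit a(t) = 9·exp(t/2)/4 und Einsetzen von t = 2*log(3), finden wir a = 27/4.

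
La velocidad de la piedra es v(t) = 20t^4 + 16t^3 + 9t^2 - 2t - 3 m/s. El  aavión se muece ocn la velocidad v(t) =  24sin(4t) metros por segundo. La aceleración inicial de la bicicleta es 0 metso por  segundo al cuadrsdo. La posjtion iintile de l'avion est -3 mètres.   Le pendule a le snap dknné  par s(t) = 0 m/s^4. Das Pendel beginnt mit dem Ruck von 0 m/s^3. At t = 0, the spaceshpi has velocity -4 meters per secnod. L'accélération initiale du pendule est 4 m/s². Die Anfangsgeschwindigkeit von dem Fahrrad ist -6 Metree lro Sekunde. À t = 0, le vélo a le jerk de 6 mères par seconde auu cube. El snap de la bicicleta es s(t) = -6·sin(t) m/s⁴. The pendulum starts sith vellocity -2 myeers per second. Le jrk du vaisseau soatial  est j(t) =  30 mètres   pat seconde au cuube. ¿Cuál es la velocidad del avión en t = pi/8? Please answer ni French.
De l'équation de la vitesse v(t) = 24·sin(4·t), nous substituons t = pi/8 pour obtenir v = 24.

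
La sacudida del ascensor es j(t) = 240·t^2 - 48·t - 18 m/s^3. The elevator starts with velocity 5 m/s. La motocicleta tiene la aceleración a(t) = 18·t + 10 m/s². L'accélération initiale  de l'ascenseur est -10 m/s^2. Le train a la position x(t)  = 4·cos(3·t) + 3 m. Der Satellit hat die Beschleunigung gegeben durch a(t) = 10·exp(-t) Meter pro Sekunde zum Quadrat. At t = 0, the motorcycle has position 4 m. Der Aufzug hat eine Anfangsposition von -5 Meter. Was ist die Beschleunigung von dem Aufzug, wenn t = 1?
Wir müssen unsere Gleichung für den Ruck j(t) = 240·t^2 - 48·t - 18 1-mal integrieren. Das Integral von dem Ruck, mit a(0) = -10, ergibt die Beschleunigung: a(t) = 80·t^3 - 24·t^2 - 18·t - 10. Mit a(t) = 80·t^3 - 24·t^2 - 18·t - 10 und Einsetzen von t = 1, finden wir a = 28.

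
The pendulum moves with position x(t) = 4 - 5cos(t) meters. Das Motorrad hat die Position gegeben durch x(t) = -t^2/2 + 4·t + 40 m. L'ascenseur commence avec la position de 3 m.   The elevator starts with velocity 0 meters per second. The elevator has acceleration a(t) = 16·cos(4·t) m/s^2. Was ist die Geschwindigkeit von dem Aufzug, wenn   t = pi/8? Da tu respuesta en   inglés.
We must find the integral of our acceleration equation a(t) = 16·cos(4·t) 1 time. Taking ∫a(t)dt and applying v(0) = 0, we find v(t) = 4·sin(4·t). Using v(t) = 4·sin(4·t) and substituting t = pi/8, we find v = 4.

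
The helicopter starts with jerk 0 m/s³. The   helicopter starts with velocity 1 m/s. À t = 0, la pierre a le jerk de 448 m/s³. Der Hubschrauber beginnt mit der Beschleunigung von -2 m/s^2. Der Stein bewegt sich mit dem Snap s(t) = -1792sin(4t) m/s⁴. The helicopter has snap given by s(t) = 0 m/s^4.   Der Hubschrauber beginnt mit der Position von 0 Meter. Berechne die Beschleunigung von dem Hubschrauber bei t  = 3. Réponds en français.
Nous devons intégrer notre équation du snap s(t) = 0 2 fois. L'intégrale du snap, avec j(0) = 0, donne le jerk: j(t) = 0. En prenant ∫j(t)dt et en appliquant a(0) = -2, nous trouvons a(t) = -2. Nous avons l'accélération a(t) = -2. En substituant t = 3: a(3) = -2.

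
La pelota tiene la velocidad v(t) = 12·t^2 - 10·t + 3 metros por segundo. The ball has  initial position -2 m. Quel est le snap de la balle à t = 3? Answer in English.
To solve this, we need to take 3 derivatives of our velocity equation v(t) = 12·t^2 - 10·t + 3. The derivative of velocity gives acceleration: a(t) = 24·t - 10. Differentiating acceleration, we get jerk: j(t) = 24. Taking d/dt of j(t), we find s(t) = 0. Using s(t) = 0 and substituting t = 3, we find s = 0.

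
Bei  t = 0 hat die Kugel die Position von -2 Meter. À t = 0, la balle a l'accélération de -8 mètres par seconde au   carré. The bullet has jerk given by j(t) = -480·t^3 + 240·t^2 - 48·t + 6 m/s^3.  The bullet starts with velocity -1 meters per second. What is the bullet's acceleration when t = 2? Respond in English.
To solve this, we need to take 1 antiderivative of our jerk equation j(t) = -480·t^3 + 240·t^2 - 48·t + 6. Taking ∫j(t)dt and applying a(0) = -8, we find a(t) = -120·t^4 + 80·t^3 - 24·t^2 + 6·t - 8. Using a(t) = -120·t^4 + 80·t^3 - 24·t^2 + 6·t - 8 and substituting t = 2, we find a = -1372.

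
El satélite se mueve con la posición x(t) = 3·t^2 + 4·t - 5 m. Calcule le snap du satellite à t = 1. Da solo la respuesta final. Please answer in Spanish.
La respuesta es 0.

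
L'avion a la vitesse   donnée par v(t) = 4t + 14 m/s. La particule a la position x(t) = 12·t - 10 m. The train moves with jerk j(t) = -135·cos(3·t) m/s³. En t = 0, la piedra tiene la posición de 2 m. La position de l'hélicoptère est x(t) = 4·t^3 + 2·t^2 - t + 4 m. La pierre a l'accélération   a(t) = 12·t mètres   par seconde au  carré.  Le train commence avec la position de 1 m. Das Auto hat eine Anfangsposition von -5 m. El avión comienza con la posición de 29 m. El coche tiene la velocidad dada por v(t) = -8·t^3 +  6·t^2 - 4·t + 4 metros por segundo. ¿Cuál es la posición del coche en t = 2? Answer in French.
Nous devons intégrer notre équation de la vitesse v(t) = -8·t^3 + 6·t^2 - 4·t + 4 1 fois. En prenant ∫v(t)dt et en appliquant x(0) = -5, nous trouvons x(t) = -2·t^4 + 2·t^3 - 2·t^2 + 4·t - 5. De l'équation de la position x(t) = -2·t^4 + 2·t^3 - 2·t^2 + 4·t - 5, nous substituons t = 2 pour obtenir x = -21.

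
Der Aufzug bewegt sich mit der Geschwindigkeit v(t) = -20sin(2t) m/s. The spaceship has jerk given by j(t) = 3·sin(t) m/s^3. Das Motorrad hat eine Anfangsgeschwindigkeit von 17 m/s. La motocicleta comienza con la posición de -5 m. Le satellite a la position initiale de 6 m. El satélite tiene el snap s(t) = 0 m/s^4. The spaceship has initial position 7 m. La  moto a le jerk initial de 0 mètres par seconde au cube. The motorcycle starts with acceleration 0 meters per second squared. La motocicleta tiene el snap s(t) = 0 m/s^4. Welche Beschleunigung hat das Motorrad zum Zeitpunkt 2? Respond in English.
To find the answer, we compute 2 antiderivatives of s(t) = 0. The antiderivative of snap is jerk. Using j(0) = 0, we get j(t) = 0. Taking ∫j(t)dt and applying a(0) = 0, we find a(t) = 0. From the given acceleration equation a(t) = 0, we substitute t = 2 to get a = 0.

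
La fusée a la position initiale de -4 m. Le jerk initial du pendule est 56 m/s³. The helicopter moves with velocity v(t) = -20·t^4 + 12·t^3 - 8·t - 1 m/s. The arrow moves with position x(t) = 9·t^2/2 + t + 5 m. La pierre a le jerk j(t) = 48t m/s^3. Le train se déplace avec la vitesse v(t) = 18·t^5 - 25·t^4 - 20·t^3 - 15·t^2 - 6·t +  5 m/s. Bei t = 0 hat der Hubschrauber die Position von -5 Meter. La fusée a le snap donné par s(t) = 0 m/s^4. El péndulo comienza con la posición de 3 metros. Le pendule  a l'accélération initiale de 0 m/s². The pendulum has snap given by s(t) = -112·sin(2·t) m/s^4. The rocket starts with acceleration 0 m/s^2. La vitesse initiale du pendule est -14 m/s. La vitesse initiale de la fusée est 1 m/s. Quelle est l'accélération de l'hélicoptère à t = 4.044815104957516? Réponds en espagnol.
Para resolver esto, necesitamos tomar 1 derivada de nuestra ecuación de la velocidad v(t) = -20·t^4 + 12·t^3 - 8·t - 1. Derivando la velocidad, obtenemos la aceleración: a(t) = -80·t^3 + 36·t^2 - 8. Tenemos la aceleración a(t) = -80·t^3 + 36·t^2 - 8. Sustituyendo t = 4.044815104957516: a(4.044815104957516) = -4713.04620903511.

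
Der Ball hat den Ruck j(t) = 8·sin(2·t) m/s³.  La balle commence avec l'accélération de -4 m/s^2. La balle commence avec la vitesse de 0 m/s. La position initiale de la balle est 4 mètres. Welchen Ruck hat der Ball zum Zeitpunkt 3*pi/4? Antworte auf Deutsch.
Wir haben den Ruck j(t) = 8·sin(2·t). Durch Einsetzen von t = 3*pi/4: j(3*pi/4) = -8.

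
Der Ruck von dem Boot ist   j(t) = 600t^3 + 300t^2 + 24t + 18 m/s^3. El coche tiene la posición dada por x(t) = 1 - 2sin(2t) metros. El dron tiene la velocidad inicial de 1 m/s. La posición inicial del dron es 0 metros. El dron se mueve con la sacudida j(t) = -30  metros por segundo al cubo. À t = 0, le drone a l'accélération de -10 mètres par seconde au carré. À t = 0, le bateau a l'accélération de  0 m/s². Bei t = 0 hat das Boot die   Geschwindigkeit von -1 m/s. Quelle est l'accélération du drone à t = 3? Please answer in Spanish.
Partiendo de la sacudida j(t) = -30, tomamos 1 integral. La antiderivada de la sacudida es la aceleración. Usando a(0) = -10, obtenemos a(t) = -30·t - 10. De la ecuación de la aceleración a(t) = -30·t - 10, sustituimos t = 3 para obtener a = -100.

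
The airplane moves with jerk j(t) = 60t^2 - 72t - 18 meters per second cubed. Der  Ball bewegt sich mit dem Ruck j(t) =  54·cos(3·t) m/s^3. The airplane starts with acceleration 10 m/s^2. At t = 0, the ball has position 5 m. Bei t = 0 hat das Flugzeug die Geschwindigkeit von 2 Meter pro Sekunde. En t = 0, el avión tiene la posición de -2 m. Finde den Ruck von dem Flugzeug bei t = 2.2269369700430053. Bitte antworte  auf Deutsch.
Aus der Gleichung für den Ruck j(t) = 60·t^2 - 72·t - 18, setzen wir t = 2.2269369700430053 ein und erhalten j = 119.215434269563.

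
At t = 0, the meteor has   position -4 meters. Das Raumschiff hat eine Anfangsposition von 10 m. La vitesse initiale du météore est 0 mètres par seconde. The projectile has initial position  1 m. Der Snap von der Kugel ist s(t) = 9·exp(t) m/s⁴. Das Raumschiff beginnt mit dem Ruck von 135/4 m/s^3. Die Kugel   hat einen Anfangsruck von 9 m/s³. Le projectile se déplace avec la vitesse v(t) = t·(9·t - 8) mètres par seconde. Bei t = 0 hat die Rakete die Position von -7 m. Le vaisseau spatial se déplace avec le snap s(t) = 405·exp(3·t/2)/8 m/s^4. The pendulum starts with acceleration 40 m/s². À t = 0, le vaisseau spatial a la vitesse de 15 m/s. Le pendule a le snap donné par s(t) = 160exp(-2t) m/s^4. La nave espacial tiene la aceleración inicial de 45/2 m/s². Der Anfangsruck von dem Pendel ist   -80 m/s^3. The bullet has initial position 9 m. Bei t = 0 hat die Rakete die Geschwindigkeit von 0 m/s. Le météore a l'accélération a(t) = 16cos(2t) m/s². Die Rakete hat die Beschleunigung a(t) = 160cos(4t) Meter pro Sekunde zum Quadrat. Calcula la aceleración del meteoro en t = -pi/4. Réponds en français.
En utilisant a(t) = 16·cos(2·t) et en substituant t = -pi/4, nous trouvons a = 0.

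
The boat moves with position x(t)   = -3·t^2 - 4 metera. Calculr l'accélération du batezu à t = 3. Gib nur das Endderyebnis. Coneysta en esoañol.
La aceleración en t = 3 es a = -6.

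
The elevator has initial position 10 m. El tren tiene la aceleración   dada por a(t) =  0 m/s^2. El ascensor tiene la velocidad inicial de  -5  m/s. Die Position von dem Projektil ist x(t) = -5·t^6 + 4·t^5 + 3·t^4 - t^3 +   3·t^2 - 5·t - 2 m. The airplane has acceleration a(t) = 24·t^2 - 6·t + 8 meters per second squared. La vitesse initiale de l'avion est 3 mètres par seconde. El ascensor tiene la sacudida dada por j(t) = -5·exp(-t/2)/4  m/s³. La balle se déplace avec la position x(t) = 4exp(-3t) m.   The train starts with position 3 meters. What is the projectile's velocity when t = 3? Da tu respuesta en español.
Partiendo de la posición x(t) = -5·t^6 + 4·t^5 + 3·t^4 - t^3 + 3·t^2 - 5·t - 2, tomamos 1 derivada. Tomando d/dt de x(t), encontramos v(t) = -30·t^5 + 20·t^4 + 12·t^3 - 3·t^2 + 6·t - 5. Tenemos la velocidad v(t) = -30·t^5 + 20·t^4 + 12·t^3 - 3·t^2 + 6·t - 5. Sustituyendo t = 3: v(3) = -5360.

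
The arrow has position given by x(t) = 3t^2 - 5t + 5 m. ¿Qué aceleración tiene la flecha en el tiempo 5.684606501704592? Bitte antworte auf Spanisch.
Debemos derivar nuestra ecuación de la posición x(t) = 3·t^2 - 5·t + 5 2 veces. Tomando d/dt de x(t), encontramos v(t) = 6·t - 5. Derivando la velocidad, obtenemos la aceleración: a(t) = 6. Tenemos la aceleración a(t) = 6. Sustituyendo t = 5.684606501704592: a(5.684606501704592) = 6.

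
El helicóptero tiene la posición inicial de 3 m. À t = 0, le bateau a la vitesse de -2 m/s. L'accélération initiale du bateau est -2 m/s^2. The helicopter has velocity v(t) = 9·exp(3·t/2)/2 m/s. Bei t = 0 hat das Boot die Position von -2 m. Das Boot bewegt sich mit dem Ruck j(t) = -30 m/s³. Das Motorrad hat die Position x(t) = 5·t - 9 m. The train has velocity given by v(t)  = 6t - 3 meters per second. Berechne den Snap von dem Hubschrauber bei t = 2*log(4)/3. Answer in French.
En partant de la vitesse v(t) = 9·exp(3·t/2)/2, nous prenons 3 dérivées. La dérivée de la vitesse donne l'accélération: a(t) = 27·exp(3·t/2)/4. En dérivant l'accélération, nous obtenons le jerk: j(t) = 81·exp(3·t/2)/8. En prenant d/dt de j(t), nous trouvons s(t) = 243·exp(3·t/2)/16. Nous avons le snap s(t) = 243·exp(3·t/2)/16. En substituant t = 2*log(4)/3: s(2*log(4)/3) = 243/4.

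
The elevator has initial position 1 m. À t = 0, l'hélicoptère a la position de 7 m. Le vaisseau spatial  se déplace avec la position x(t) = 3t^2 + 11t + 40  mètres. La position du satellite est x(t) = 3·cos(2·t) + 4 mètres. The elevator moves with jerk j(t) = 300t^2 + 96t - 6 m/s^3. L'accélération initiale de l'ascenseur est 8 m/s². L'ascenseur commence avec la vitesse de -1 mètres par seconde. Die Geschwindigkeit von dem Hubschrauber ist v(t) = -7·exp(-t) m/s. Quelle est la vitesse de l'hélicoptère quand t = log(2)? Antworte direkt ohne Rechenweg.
La vitesse à t = log(2) est v = -7/2.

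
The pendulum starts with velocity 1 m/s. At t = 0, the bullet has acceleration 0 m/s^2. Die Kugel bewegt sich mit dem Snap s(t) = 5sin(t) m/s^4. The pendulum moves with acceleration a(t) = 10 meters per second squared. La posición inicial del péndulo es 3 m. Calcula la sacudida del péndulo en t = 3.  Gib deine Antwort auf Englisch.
Starting from acceleration a(t) = 10, we take 1 derivative. Differentiating acceleration, we get jerk: j(t) = 0. From the given jerk equation j(t) = 0, we substitute t = 3 to get j = 0.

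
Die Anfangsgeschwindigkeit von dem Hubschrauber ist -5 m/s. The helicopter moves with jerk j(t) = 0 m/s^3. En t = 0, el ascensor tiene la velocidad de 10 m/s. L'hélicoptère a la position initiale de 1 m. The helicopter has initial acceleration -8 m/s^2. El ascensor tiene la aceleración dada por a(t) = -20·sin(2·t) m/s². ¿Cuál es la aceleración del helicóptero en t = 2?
Partiendo de la sacudida j(t) = 0, tomamos 1 integral. Tomando ∫j(t)dt y aplicando a(0) = -8, encontramos a(t) = -8. Usando a(t) = -8 y sustituyendo t = 2, encontramos a = -8.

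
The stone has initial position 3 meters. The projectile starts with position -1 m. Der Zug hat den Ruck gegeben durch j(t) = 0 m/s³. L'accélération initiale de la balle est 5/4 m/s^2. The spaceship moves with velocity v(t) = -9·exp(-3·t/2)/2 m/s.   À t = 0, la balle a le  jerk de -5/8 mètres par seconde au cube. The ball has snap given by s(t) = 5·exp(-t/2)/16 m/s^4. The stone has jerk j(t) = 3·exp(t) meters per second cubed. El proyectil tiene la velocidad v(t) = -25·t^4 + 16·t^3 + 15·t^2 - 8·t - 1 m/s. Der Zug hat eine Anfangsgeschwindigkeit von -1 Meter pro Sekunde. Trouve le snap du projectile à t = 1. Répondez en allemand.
Wir müssen unsere Gleichung für die Geschwindigkeit v(t) = -25·t^4 + 16·t^3 + 15·t^2 - 8·t - 1 3-mal ableiten. Die Ableitung von der Geschwindigkeit ergibt die Beschleunigung: a(t) = -100·t^3 + 48·t^2 + 30·t - 8. Durch Ableiten von der Beschleunigung erhalten wir den Ruck: j(t) = -300·t^2 + 96·t + 30. Mit d/dt von j(t) finden wir s(t) = 96 - 600·t. Aus der Gleichung für den Snap s(t) = 96 - 600·t, setzen wir t = 1 ein und erhalten s = -504.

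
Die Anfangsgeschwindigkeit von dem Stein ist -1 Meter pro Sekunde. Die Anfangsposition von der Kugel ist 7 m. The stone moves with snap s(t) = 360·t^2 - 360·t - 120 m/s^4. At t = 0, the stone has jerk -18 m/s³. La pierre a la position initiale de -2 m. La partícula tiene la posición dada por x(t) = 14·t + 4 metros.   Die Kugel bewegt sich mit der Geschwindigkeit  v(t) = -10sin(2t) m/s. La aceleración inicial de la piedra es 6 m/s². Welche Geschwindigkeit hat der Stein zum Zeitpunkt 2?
Ausgehend von dem Snap s(t) = 360·t^2 - 360·t - 120, nehmen wir 3 Stammfunktionen. Durch Integration von dem Snap und Verwendung der Anfangsbedingung j(0) = -18, erhalten wir j(t) = 120·t^3 - 180·t^2 - 120·t - 18. Das Integral von dem Ruck, mit a(0) = 6, ergibt die Beschleunigung: a(t) = 30·t^4 - 60·t^3 - 60·t^2 - 18·t + 6. Mit ∫a(t)dt und Anwendung von v(0) = -1, finden wir v(t) = 6·t^5 - 15·t^4 - 20·t^3 - 9·t^2 + 6·t - 1. Aus der Gleichung für die Geschwindigkeit v(t) = 6·t^5 - 15·t^4 - 20·t^3 - 9·t^2 + 6·t - 1, setzen wir t = 2 ein und erhalten v = -233.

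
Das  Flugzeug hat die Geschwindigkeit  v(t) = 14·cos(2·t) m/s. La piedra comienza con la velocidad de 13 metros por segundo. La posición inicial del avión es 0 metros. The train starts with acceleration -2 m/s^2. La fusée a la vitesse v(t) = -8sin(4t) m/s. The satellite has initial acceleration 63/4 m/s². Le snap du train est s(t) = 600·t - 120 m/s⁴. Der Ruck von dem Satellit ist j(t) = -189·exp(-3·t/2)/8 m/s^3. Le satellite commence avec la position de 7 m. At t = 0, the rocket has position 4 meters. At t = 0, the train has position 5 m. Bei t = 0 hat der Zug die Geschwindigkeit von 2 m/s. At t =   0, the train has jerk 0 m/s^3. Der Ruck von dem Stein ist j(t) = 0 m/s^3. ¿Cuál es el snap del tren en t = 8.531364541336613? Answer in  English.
From the given snap equation s(t) = 600·t - 120, we substitute t = 8.531364541336613 to get s = 4998.81872480197.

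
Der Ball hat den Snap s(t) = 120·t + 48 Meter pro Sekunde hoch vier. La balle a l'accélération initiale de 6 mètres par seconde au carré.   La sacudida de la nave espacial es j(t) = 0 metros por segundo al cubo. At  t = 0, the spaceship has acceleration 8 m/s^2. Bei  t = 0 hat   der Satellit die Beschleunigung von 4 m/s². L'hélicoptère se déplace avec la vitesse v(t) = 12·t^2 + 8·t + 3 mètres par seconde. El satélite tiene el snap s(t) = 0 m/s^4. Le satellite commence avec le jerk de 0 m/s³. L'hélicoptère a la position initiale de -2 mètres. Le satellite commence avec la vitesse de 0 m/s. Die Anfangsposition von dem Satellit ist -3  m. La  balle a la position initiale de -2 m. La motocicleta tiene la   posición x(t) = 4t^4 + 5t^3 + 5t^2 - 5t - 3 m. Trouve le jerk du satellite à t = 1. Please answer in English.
To find the answer, we compute 1 integral of s(t) = 0. Integrating snap and using the initial condition j(0) = 0, we get j(t) = 0. Using j(t) = 0 and substituting t = 1, we find j = 0.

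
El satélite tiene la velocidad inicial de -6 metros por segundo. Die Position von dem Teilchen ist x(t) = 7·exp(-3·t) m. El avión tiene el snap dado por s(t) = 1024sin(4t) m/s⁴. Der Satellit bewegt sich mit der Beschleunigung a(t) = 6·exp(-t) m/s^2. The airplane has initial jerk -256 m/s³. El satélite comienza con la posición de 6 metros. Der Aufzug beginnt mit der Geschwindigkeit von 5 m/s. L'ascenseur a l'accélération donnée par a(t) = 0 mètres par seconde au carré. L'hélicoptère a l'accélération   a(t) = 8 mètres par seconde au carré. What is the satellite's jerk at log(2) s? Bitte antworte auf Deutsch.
Um dies zu lösen, müssen wir 1 Ableitung unserer Gleichung für die Beschleunigung a(t) = 6·exp(-t) nehmen. Die Ableitung von der Beschleunigung ergibt den Ruck: j(t) = -6·exp(-t). Mit j(t) = -6·exp(-t) und Einsetzen von t = log(2), finden wir j = -3.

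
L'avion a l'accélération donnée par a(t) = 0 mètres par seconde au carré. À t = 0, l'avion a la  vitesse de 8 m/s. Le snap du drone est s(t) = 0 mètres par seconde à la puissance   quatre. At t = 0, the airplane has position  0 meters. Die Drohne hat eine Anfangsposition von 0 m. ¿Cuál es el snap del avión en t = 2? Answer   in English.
Starting from acceleration a(t) = 0, we take 2 derivatives. Differentiating acceleration, we get jerk: j(t) = 0. The derivative of jerk gives snap: s(t) = 0. From the given snap equation s(t) = 0, we substitute t = 2 to get s = 0.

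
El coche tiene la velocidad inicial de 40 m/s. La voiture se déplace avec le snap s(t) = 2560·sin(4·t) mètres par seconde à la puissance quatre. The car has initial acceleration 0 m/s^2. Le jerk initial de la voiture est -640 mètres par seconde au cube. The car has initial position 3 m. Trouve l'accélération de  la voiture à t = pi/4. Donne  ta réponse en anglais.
To solve this, we need to take 2 antiderivatives of our snap equation s(t) = 2560·sin(4·t). Taking ∫s(t)dt and applying j(0) = -640, we find j(t) = -640·cos(4·t). Taking ∫j(t)dt and applying a(0) = 0, we find a(t) = -160·sin(4·t). From the given acceleration equation a(t) = -160·sin(4·t), we substitute t = pi/4 to get a = 0.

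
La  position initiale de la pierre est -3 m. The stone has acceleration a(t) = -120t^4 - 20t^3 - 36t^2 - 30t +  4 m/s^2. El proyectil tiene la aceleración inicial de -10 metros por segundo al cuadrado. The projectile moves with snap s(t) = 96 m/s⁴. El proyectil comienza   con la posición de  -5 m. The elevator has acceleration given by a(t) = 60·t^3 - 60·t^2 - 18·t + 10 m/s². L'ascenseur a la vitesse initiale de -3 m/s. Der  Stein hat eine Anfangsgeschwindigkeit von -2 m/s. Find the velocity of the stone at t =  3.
We need to integrate our acceleration equation a(t) = -120·t^4 - 20·t^3 - 36·t^2 - 30·t + 4 1 time. Taking ∫a(t)dt and applying v(0) = -2, we find v(t) = -24·t^5 - 5·t^4 - 12·t^3 - 15·t^2 + 4·t - 2. Using v(t) = -24·t^5 - 5·t^4 - 12·t^3 - 15·t^2 + 4·t - 2 and substituting t = 3, we find v = -6686.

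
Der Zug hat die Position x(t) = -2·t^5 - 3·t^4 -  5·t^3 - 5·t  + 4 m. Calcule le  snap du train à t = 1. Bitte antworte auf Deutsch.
Wir müssen unsere Gleichung für die Position x(t) = -2·t^5 - 3·t^4 - 5·t^3 - 5·t + 4 4-mal ableiten. Durch Ableiten von der Position erhalten wir die Geschwindigkeit: v(t) = -10·t^4 - 12·t^3 - 15·t^2 - 5. Die Ableitung von der Geschwindigkeit ergibt die Beschleunigung: a(t) = -40·t^3 - 36·t^2 - 30·t. Mit d/dt von a(t) finden wir j(t) = -120·t^2 - 72·t - 30. Die Ableitung von dem Ruck ergibt den Snap: s(t) = -240·t - 72. Mit s(t) = -240·t - 72 und Einsetzen von t = 1, finden wir s = -312.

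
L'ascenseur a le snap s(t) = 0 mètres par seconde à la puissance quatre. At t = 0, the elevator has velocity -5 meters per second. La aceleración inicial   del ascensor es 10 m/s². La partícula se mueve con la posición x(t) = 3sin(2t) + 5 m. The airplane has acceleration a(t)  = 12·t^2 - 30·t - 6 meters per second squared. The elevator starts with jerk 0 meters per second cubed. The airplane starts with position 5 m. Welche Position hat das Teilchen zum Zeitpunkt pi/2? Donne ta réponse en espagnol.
De la ecuación de la posición x(t) = 3·sin(2·t) + 5, sustituimos t = pi/2 para obtener x = 5.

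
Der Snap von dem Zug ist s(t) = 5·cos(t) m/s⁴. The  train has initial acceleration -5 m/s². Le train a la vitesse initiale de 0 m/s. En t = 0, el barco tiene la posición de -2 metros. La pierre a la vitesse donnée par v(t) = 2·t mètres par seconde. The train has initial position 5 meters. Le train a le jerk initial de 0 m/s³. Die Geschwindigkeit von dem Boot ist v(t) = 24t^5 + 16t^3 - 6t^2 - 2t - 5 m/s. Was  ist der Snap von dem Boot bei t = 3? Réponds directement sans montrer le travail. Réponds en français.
s(3) = 13056.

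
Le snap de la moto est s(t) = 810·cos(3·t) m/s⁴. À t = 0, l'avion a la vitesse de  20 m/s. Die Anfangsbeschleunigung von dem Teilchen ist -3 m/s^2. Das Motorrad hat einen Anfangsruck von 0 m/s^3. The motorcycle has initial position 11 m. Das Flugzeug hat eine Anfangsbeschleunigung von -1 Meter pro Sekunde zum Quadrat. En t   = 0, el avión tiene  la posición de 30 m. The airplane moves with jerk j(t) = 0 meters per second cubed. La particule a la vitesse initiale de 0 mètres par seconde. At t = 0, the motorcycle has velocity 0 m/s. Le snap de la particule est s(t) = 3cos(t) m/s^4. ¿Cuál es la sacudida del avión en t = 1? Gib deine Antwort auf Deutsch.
Aus der Gleichung für den Ruck j(t) = 0, setzen wir t = 1 ein und erhalten j = 0.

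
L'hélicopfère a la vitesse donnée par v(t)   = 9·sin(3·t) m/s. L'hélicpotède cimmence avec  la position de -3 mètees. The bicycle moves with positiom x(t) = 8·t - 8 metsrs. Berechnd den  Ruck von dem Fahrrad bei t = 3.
Wir müssen unsere Gleichung für die Position x(t) = 8·t - 8 3-mal ableiten. Die Ableitung von der Position ergibt die Geschwindigkeit: v(t) = 8. Mit d/dt von v(t) finden wir a(t) = 0. Durch Ableiten von der Beschleunigung erhalten wir den Ruck: j(t) = 0. Mit j(t) = 0 und Einsetzen von t = 3, finden wir j = 0.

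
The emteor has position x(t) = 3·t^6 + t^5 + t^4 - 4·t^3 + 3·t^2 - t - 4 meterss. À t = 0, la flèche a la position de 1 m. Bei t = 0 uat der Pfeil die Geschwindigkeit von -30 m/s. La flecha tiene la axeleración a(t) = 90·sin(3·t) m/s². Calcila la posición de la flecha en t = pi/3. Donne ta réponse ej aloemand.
Wir müssen die Stammfunktion unserer Gleichung für die Beschleunigung a(t) = 90·sin(3·t) 2-mal finden. Durch Integration von der Beschleunigung und Verwendung der Anfangsbedingung v(0) = -30, erhalten wir v(t) = -30·cos(3·t). Das Integral von der Geschwindigkeit ist die Position. Mit x(0) = 1 erhalten wir x(t) = 1 - 10·sin(3·t). Aus der Gleichung für die Position x(t) = 1 - 10·sin(3·t), setzen wir t = pi/3 ein und erhalten x = 1.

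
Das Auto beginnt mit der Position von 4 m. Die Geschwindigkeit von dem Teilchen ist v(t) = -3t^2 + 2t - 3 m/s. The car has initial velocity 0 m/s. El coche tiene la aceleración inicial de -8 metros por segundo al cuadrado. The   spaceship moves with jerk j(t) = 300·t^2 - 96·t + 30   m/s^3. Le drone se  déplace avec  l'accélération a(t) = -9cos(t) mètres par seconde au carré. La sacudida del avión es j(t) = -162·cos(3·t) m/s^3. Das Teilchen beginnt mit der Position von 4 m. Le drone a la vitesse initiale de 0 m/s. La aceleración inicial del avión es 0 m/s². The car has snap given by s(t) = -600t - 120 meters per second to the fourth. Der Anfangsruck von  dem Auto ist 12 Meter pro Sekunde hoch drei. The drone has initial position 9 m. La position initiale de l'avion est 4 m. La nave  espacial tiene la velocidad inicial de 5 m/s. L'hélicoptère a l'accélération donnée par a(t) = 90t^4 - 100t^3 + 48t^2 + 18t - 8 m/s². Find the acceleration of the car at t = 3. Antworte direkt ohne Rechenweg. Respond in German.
a(3) = -3212.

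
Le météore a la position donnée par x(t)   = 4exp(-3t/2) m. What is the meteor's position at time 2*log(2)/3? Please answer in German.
Mit x(t) = 4·exp(-3·t/2) und Einsetzen von t = 2*log(2)/3, finden wir x = 2.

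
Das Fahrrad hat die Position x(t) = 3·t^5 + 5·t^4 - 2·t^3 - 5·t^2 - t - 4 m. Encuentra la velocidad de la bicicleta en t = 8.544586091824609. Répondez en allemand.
Um dies zu lösen, müssen wir 1 Ableitung unserer Gleichung für die Position x(t) = 3·t^5 + 5·t^4 - 2·t^3 - 5·t^2 - t - 4 nehmen. Durch Ableiten von der Position erhalten wir die Geschwindigkeit: v(t) = 15·t^4 + 20·t^3 - 6·t^2 - 10·t - 1. Mit v(t) = 15·t^4 + 20·t^3 - 6·t^2 - 10·t - 1 und Einsetzen von t = 8.544586091824609, finden wir v = 91909.0859779161.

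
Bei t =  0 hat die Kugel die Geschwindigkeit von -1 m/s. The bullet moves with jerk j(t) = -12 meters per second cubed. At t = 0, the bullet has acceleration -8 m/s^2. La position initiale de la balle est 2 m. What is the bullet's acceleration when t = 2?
To find the answer, we compute 1 integral of j(t) = -12. The integral of jerk, with a(0) = -8, gives acceleration: a(t) = -12·t - 8. We have acceleration a(t) = -12·t - 8. Substituting t = 2: a(2) = -32.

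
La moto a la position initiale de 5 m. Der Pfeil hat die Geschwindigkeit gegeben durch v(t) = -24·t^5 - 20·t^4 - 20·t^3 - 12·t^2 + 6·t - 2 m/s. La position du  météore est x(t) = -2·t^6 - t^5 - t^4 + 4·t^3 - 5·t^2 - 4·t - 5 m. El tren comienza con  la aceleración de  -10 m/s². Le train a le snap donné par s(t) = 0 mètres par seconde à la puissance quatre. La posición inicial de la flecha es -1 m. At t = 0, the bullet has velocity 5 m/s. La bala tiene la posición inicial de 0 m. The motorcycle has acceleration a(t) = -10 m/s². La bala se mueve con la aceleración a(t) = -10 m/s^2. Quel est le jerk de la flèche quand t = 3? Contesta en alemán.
Wir müssen unsere Gleichung für die Geschwindigkeit v(t) = -24·t^5 - 20·t^4 - 20·t^3 - 12·t^2 + 6·t - 2 2-mal ableiten. Mit d/dt von v(t) finden wir a(t) = -120·t^4 - 80·t^3 - 60·t^2 - 24·t + 6. Die Ableitung von der Beschleunigung ergibt den Ruck: j(t) = -480·t^3 - 240·t^2 - 120·t - 24. Wir haben den Ruck j(t) = -480·t^3 - 240·t^2 - 120·t - 24. Durch Einsetzen von t = 3: j(3) = -15504.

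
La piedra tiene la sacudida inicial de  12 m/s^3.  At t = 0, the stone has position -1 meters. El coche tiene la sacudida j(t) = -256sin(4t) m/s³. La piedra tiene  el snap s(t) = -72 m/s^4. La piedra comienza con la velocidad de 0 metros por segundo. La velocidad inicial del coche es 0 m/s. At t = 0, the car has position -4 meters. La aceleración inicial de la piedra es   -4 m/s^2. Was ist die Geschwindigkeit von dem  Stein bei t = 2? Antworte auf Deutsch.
Ausgehend von dem Snap s(t) = -72, nehmen wir 3 Stammfunktionen. Das Integral von dem Snap, mit j(0) = 12, ergibt den Ruck: j(t) = 12 - 72·t. Das Integral von dem Ruck ist die Beschleunigung. Mit a(0) = -4 erhalten wir a(t) = -36·t^2 + 12·t - 4. Die Stammfunktion von der Beschleunigung ist die Geschwindigkeit. Mit v(0) = 0 erhalten wir v(t) = 2·t·(-6·t^2 + 3·t - 2). Wir haben die Geschwindigkeit v(t) = 2·t·(-6·t^2 + 3·t - 2). Durch Einsetzen von t = 2: v(2) = -80.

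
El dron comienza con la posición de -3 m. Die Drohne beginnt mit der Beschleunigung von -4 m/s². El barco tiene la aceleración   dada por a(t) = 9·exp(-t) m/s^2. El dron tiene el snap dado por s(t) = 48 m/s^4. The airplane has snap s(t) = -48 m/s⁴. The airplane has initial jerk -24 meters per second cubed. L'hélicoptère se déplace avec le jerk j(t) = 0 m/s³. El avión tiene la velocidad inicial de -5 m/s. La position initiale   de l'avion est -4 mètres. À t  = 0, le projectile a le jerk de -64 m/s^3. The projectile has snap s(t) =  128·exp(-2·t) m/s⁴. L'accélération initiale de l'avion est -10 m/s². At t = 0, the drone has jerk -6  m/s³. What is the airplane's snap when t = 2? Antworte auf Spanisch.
Usando s(t) = -48 y sustituyendo t = 2, encontramos s = -48.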